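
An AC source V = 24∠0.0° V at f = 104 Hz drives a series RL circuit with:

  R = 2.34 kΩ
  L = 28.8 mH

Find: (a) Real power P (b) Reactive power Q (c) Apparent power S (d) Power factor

Step 1 — Angular frequency: ω = 2π·f = 2π·104 = 653.5 rad/s.
Step 2 — Component impedances:
  R: Z = R = 2340 Ω
  L: Z = jωL = j·653.5·0.0288 = 0 + j18.82 Ω
Step 3 — Series combination: Z_total = R + L = 2340 + j18.82 Ω = 2340∠0.5° Ω.
Step 4 — Source phasor: V = 24∠0.0° V = 24 V.
Step 5 — Current: I = V / Z = 0.01026 - j8.248e-05 A = 0.01026∠-0.5° A.
Step 6 — Complex power: S = V·I* = 0.2461 + j0.00198 VA.
Step 7 — Real power: P = Re(S) = 0.2461 W.
Step 8 — Reactive power: Q = Im(S) = 0.00198 VAR.
Step 9 — Apparent power: |S| = 0.2461 VA.
Step 10 — Power factor: PF = P/|S| = 1 (lagging).

(a) P = 0.2461 W  (b) Q = 0.00198 VAR  (c) S = 0.2461 VA  (d) PF = 1 (lagging)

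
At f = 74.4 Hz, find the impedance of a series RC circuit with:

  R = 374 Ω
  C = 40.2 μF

Step 1 — Angular frequency: ω = 2π·f = 2π·74.4 = 467.5 rad/s.
Step 2 — Component impedances:
  R: Z = R = 374 Ω
  C: Z = 1/(jωC) = -j/(ω·C) = 0 - j53.21 Ω
Step 3 — Series combination: Z_total = R + C = 374 - j53.21 Ω = 377.8∠-8.1° Ω.

Z = 374 - j53.21 Ω = 377.8∠-8.1° Ω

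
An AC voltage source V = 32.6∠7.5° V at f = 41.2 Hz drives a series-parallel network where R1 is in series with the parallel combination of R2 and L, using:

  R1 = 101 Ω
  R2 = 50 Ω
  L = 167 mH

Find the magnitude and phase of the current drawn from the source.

Step 1 — Angular frequency: ω = 2π·f = 2π·41.2 = 258.9 rad/s.
Step 2 — Component impedances:
  R1: Z = R = 101 Ω
  R2: Z = R = 50 Ω
  L: Z = jωL = j·258.9·0.167 = 0 + j43.23 Ω
Step 3 — Parallel branch: R2 || L = 1/(1/R2 + 1/L) = 21.39 + j24.74 Ω.
Step 4 — Series with R1: Z_total = R1 + (R2 || L) = 122.4 + j24.74 Ω = 124.9∠11.4° Ω.
Step 5 — Source phasor: V = 32.6∠7.5° V = 32.32 + j4.255 V.
Step 6 — Ohm's law: I = V / Z_total = (32.32 + j4.255) / (122.4 + j24.74) = 0.2605 - j0.01788 A.
Step 7 — Convert to polar: |I| = 0.2611 A, ∠I = -3.9°.

I = 0.2611∠-3.9° A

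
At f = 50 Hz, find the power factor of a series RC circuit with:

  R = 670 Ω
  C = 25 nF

Step 1 — Angular frequency: ω = 2π·f = 2π·50 = 314.2 rad/s.
Step 2 — Component impedances:
  R: Z = R = 670 Ω
  C: Z = 1/(jωC) = -j/(ω·C) = 0 - j1.273e+05 Ω
Step 3 — Series combination: Z_total = R + C = 670 - j1.273e+05 Ω = 1.273e+05∠-89.7° Ω.
Step 4 — Power factor: PF = cos(φ) = Re(Z)/|Z| = 670/1.2733e+05 = 0.005262.
Step 5 — Type: Im(Z) = -1.273e+05 ⇒ leading (phase φ = -89.7°).

PF = 0.005262 (leading, φ = -89.7°)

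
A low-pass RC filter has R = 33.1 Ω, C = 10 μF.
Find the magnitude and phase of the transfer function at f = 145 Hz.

Step 1 — Angular frequency: ω = 2π·145 = 911.1 rad/s.
Step 2 — Transfer function: H(jω) = 1/(1 + jωRC).
Step 3 — Denominator: 1 + jωRC = 1 + j·911.1·33.1·1e-05 = 1 + j0.3016.
Step 4 — H = 0.9166 - j0.2764.
Step 5 — Magnitude: |H| = 0.9574 (-0.4 dB); phase: φ = -16.8°.

|H| = 0.9574 (-0.4 dB), φ = -16.8°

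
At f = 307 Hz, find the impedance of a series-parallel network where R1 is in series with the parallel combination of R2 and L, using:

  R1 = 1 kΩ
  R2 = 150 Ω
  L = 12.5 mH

Step 1 — Angular frequency: ω = 2π·f = 2π·307 = 1929 rad/s.
Step 2 — Component impedances:
  R1: Z = R = 1000 Ω
  R2: Z = R = 150 Ω
  L: Z = jωL = j·1929·0.0125 = 0 + j24.11 Ω
Step 3 — Parallel branch: R2 || L = 1/(1/R2 + 1/L) = 3.778 + j23.5 Ω.
Step 4 — Series with R1: Z_total = R1 + (R2 || L) = 1004 + j23.5 Ω = 1004∠1.3° Ω.

Z = 1004 + j23.5 Ω = 1004∠1.3° Ω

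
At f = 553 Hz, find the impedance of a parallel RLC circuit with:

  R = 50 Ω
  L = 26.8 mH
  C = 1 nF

Step 1 — Angular frequency: ω = 2π·f = 2π·553 = 3475 rad/s.
Step 2 — Component impedances:
  R: Z = R = 50 Ω
  L: Z = jωL = j·3475·0.0268 = 0 + j93.12 Ω
  C: Z = 1/(jωC) = -j/(ω·C) = 0 - j2.878e+05 Ω
Step 3 — Parallel combination: 1/Z_total = 1/R + 1/L + 1/C; Z_total = 38.82 + j20.84 Ω = 44.05∠28.2° Ω.

Z = 38.82 + j20.84 Ω = 44.05∠28.2° Ω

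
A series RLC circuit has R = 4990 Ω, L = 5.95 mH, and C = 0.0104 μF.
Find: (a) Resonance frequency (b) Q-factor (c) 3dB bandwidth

Step 1 — Resonance condition Im(Z)=0 gives ω₀ = 1/√(LC).
Step 2 — ω₀ = 1/√(0.00595·1.04e-08) = 1.271e+05 rad/s.
Step 3 — f₀ = ω₀/(2π) = 2.023e+04 Hz.
Step 4 — Series Q: Q = ω₀L/R = 1.271e+05·0.00595/4990 = 0.1516.
Step 5 — 3dB bandwidth: Δω = ω₀/Q = 8.387e+05 rad/s; BW = Δω/(2π) = 1.335e+05 Hz.

(a) f₀ = 2.023e+04 Hz  (b) Q = 0.1516  (c) BW = 1.335e+05 Hz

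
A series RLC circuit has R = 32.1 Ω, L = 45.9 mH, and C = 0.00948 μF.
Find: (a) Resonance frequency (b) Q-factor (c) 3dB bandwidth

Step 1 — Resonance condition Im(Z)=0 gives ω₀ = 1/√(LC).
Step 2 — ω₀ = 1/√(0.0459·9.48e-09) = 4.794e+04 rad/s.
Step 3 — f₀ = ω₀/(2π) = 7630 Hz.
Step 4 — Series Q: Q = ω₀L/R = 4.794e+04·0.0459/32.1 = 68.55.
Step 5 — 3dB bandwidth: Δω = ω₀/Q = 699.3 rad/s; BW = Δω/(2π) = 111.3 Hz.

(a) f₀ = 7630 Hz  (b) Q = 68.55  (c) BW = 111.3 Hz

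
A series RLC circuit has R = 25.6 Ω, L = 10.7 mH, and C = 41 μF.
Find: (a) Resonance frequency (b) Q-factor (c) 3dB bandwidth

Step 1 — Resonance: ω₀ = 1/√(LC) = 1/√(0.0107·4.1e-05) = 1510 rad/s.
Step 2 — f₀ = ω₀/(2π) = 240.3 Hz.
Step 3 — Series Q: Q = ω₀L/R = 1510·0.0107/25.6 = 0.631.
Step 4 — Bandwidth: Δω = ω₀/Q = 2393 rad/s; BW = Δω/(2π) = 380.8 Hz.

(a) f₀ = 240.3 Hz  (b) Q = 0.631  (c) BW = 380.8 Hz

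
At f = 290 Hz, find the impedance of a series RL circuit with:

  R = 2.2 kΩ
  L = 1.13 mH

Step 1 — Angular frequency: ω = 2π·f = 2π·290 = 1822 rad/s.
Step 2 — Component impedances:
  R: Z = R = 2200 Ω
  L: Z = jωL = j·1822·0.00113 = 0 + j2.059 Ω
Step 3 — Series combination: Z_total = R + L = 2200 + j2.059 Ω = 2200∠0.1° Ω.

Z = 2200 + j2.059 Ω = 2200∠0.1° Ω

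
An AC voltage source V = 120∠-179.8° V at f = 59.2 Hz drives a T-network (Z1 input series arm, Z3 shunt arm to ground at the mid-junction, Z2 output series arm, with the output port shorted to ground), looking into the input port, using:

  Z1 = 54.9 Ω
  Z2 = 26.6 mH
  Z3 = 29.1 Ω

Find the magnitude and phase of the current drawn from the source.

Step 1 — Angular frequency: ω = 2π·f = 2π·59.2 = 372 rad/s.
Step 2 — Component impedances:
  Z1: Z = R = 54.9 Ω
  Z2: Z = jωL = j·372·0.0266 = 0 + j9.894 Ω
  Z3: Z = R = 29.1 Ω
Step 3 — With the output port shorted to ground, the output series arm Z2 runs from the junction to ground; the shunt arm Z3 also runs from the junction to ground. They appear in parallel: Z3 || Z2 = 3.016 + j8.869 Ω.
Step 4 — Series with input arm Z1: Z_in = Z1 + (Z3 || Z2) = 57.92 + j8.869 Ω = 58.59∠8.7° Ω.
Step 5 — Source phasor: V = 120∠-179.8° V = -120 - j0.4189 V.
Step 6 — Ohm's law: I = V / Z_total = (-120 - j0.4189) / (57.92 + j8.869) = -2.026 + j0.303 A.
Step 7 — Convert to polar: |I| = 2.048 A, ∠I = 171.5°.

I = 2.048∠171.5° A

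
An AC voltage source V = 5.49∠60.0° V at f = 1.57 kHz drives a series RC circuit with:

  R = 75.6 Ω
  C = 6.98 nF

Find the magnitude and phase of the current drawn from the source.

Step 1 — Angular frequency: ω = 2π·f = 2π·1570 = 9865 rad/s.
Step 2 — Component impedances:
  R: Z = R = 75.6 Ω
  C: Z = 1/(jωC) = -j/(ω·C) = 0 - j1.452e+04 Ω
Step 3 — Series combination: Z_total = R + C = 75.6 - j1.452e+04 Ω = 1.452e+04∠-89.7° Ω.
Step 4 — Source phasor: V = 5.49∠60.0° V = 2.745 + j4.754 V.
Step 5 — Ohm's law: I = V / Z_total = (2.745 + j4.754) / (75.6 - j1.452e+04) = -0.0003264 + j0.0001907 A.
Step 6 — Convert to polar: |I| = 0.000378 A, ∠I = 149.7°.

I = 0.000378∠149.7° A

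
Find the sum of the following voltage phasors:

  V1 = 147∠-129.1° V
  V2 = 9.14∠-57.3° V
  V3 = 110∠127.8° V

Step 1 — Convert each phasor to rectangular form:
  V1 = 147·(cos(-129.1°) + j·sin(-129.1°)) = -92.71 - j114.1 V
  V2 = 9.14·(cos(-57.3°) + j·sin(-57.3°)) = 4.938 - j7.691 V
  V3 = 110·(cos(127.8°) + j·sin(127.8°)) = -67.42 + j86.92 V
Step 2 — Sum components: V_total = -155.2 - j34.85 V.
Step 3 — Convert to polar: |V_total| = 159.1 V, ∠V_total = -167.3°.

V_total = 159.1∠-167.3° V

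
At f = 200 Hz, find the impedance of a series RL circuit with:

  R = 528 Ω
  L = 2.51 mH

Step 1 — Angular frequency: ω = 2π·f = 2π·200 = 1257 rad/s.
Step 2 — Component impedances:
  R: Z = R = 528 Ω
  L: Z = jωL = j·1257·0.00251 = 0 + j3.154 Ω
Step 3 — Series combination: Z_total = R + L = 528 + j3.154 Ω = 528∠0.3° Ω.

Z = 528 + j3.154 Ω = 528∠0.3° Ω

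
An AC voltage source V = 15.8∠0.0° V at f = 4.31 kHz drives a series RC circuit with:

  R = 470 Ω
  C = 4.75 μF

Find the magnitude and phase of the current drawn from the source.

Step 1 — Angular frequency: ω = 2π·f = 2π·4310 = 2.708e+04 rad/s.
Step 2 — Component impedances:
  R: Z = R = 470 Ω
  C: Z = 1/(jωC) = -j/(ω·C) = 0 - j7.774 Ω
Step 3 — Series combination: Z_total = R + C = 470 - j7.774 Ω = 470.1∠-0.9° Ω.
Step 4 — Source phasor: V = 15.8∠0.0° V = 15.8 V.
Step 5 — Ohm's law: I = V / Z_total = (15.8) / (470 - j7.774) = 0.03361 + j0.0005559 A.
Step 6 — Convert to polar: |I| = 0.03361 A, ∠I = 0.9°.

I = 0.03361∠0.9° A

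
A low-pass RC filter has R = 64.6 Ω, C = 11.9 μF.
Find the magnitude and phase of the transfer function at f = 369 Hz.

Step 1 — Angular frequency: ω = 2π·369 = 2318 rad/s.
Step 2 — Transfer function: H(jω) = 1/(1 + jωRC).
Step 3 — Denominator: 1 + jωRC = 1 + j·2318·64.6·1.19e-05 = 1 + j1.782.
Step 4 — H = 0.2394 - j0.4267.
Step 5 — Magnitude: |H| = 0.4893 (-6.2 dB); phase: φ = -60.7°.

|H| = 0.4893 (-6.2 dB), φ = -60.7°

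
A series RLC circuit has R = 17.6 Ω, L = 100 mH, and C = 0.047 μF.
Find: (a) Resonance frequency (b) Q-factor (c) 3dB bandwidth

Step 1 — Resonance: ω₀ = 1/√(LC) = 1/√(0.1·4.7e-08) = 1.459e+04 rad/s.
Step 2 — f₀ = ω₀/(2π) = 2322 Hz.
Step 3 — Series Q: Q = ω₀L/R = 1.459e+04·0.1/17.6 = 82.88.
Step 4 — Bandwidth: Δω = ω₀/Q = 176 rad/s; BW = Δω/(2π) = 28.01 Hz.

(a) f₀ = 2322 Hz  (b) Q = 82.88  (c) BW = 28.01 Hz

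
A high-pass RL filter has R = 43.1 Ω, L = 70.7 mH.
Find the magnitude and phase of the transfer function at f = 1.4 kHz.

Step 1 — Angular frequency: ω = 2π·1400 = 8796 rad/s.
Step 2 — Transfer function: H(jω) = jωL/(R + jωL).
Step 3 — Numerator jωL = j·621.9; denominator R + jωL = 43.1 + j621.9.
Step 4 — H = 0.9952 + j0.06897.
Step 5 — Magnitude: |H| = 0.9976 (-0.0 dB); phase: φ = 4.0°.

|H| = 0.9976 (-0.0 dB), φ = 4.0°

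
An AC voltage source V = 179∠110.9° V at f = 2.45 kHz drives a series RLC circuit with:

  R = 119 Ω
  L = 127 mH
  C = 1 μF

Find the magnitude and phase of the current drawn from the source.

Step 1 — Angular frequency: ω = 2π·f = 2π·2450 = 1.539e+04 rad/s.
Step 2 — Component impedances:
  R: Z = R = 119 Ω
  L: Z = jωL = j·1.539e+04·0.127 = 0 + j1955 Ω
  C: Z = 1/(jωC) = -j/(ω·C) = 0 - j64.96 Ω
Step 3 — Series combination: Z_total = R + L + C = 119 + j1890 Ω = 1894∠86.4° Ω.
Step 4 — Source phasor: V = 179∠110.9° V = -63.86 + j167.2 V.
Step 5 — Ohm's law: I = V / Z_total = (-63.86 + j167.2) / (119 + j1890) = 0.08601 + j0.0392 A.
Step 6 — Convert to polar: |I| = 0.09452 A, ∠I = 24.5°.

I = 0.09452∠24.5° A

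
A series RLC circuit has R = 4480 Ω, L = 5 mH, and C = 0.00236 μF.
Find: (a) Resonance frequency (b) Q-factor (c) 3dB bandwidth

Step 1 — Resonance condition Im(Z)=0 gives ω₀ = 1/√(LC).
Step 2 — ω₀ = 1/√(0.005·2.36e-09) = 2.911e+05 rad/s.
Step 3 — f₀ = ω₀/(2π) = 4.633e+04 Hz.
Step 4 — Series Q: Q = ω₀L/R = 2.911e+05·0.005/4480 = 0.3249.
Step 5 — 3dB bandwidth: Δω = ω₀/Q = 8.96e+05 rad/s; BW = Δω/(2π) = 1.426e+05 Hz.

(a) f₀ = 4.633e+04 Hz  (b) Q = 0.3249  (c) BW = 1.426e+05 Hz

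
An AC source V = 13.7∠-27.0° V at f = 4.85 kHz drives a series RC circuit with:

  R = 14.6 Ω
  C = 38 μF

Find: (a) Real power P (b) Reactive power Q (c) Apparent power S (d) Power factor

Step 1 — Angular frequency: ω = 2π·f = 2π·4850 = 3.047e+04 rad/s.
Step 2 — Component impedances:
  R: Z = R = 14.6 Ω
  C: Z = 1/(jωC) = -j/(ω·C) = 0 - j0.8636 Ω
Step 3 — Series combination: Z_total = R + C = 14.6 - j0.8636 Ω = 14.63∠-3.4° Ω.
Step 4 — Source phasor: V = 13.7∠-27.0° V = 12.21 - j6.22 V.
Step 5 — Current: I = V / Z = 0.8583 - j0.3752 A = 0.9367∠-23.6° A.
Step 6 — Complex power: S = V·I* = 12.81 - j0.7577 VA.
Step 7 — Real power: P = Re(S) = 12.81 W.
Step 8 — Reactive power: Q = Im(S) = -0.7577 VAR.
Step 9 — Apparent power: |S| = 12.83 VA.
Step 10 — Power factor: PF = P/|S| = 0.9983 (leading).

(a) P = 12.81 W  (b) Q = -0.7577 VAR  (c) S = 12.83 VA  (d) PF = 0.9983 (leading)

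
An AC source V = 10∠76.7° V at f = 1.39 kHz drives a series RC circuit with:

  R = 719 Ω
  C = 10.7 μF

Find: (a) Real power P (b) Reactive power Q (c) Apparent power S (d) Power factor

Step 1 — Angular frequency: ω = 2π·f = 2π·1390 = 8734 rad/s.
Step 2 — Component impedances:
  R: Z = R = 719 Ω
  C: Z = 1/(jωC) = -j/(ω·C) = 0 - j10.7 Ω
Step 3 — Series combination: Z_total = R + C = 719 - j10.7 Ω = 719.1∠-0.9° Ω.
Step 4 — Source phasor: V = 10∠76.7° V = 2.3 + j9.732 V.
Step 5 — Current: I = V / Z = 0.002997 + j0.01358 A = 0.01391∠77.6° A.
Step 6 — Complex power: S = V·I* = 0.1391 - j0.00207 VA.
Step 7 — Real power: P = Re(S) = 0.1391 W.
Step 8 — Reactive power: Q = Im(S) = -0.00207 VAR.
Step 9 — Apparent power: |S| = 0.1391 VA.
Step 10 — Power factor: PF = P/|S| = 0.9999 (leading).

(a) P = 0.1391 W  (b) Q = -0.00207 VAR  (c) S = 0.1391 VA  (d) PF = 0.9999 (leading)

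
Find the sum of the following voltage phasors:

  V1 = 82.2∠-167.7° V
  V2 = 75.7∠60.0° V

Step 1 — Convert each phasor to rectangular form:
  V1 = 82.2·(cos(-167.7°) + j·sin(-167.7°)) = -80.31 - j17.51 V
  V2 = 75.7·(cos(60.0°) + j·sin(60.0°)) = 37.85 + j65.56 V
Step 2 — Sum components: V_total = -42.46 + j48.05 V.
Step 3 — Convert to polar: |V_total| = 64.12 V, ∠V_total = 131.5°.

V_total = 64.12∠131.5° V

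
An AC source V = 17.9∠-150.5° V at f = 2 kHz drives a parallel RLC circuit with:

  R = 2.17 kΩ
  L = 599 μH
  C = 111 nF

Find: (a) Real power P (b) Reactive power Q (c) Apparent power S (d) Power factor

Step 1 — Angular frequency: ω = 2π·f = 2π·2000 = 1.257e+04 rad/s.
Step 2 — Component impedances:
  R: Z = R = 2170 Ω
  L: Z = jωL = j·1.257e+04·0.000599 = 0 + j7.527 Ω
  C: Z = 1/(jωC) = -j/(ω·C) = 0 - j716.9 Ω
Step 3 — Parallel combination: 1/Z_total = 1/R + 1/L + 1/C; Z_total = 0.02667 + j7.607 Ω = 7.607∠89.8° Ω.
Step 4 — Source phasor: V = 17.9∠-150.5° V = -15.58 - j8.814 V.
Step 5 — Current: I = V / Z = -1.166 + j2.044 A = 2.353∠119.7° A.
Step 6 — Complex power: S = V·I* = 0.1477 + j42.12 VA.
Step 7 — Real power: P = Re(S) = 0.1477 W.
Step 8 — Reactive power: Q = Im(S) = 42.12 VAR.
Step 9 — Apparent power: |S| = 42.12 VA.
Step 10 — Power factor: PF = P/|S| = 0.003506 (lagging).

(a) P = 0.1477 W  (b) Q = 42.12 VAR  (c) S = 42.12 VA  (d) PF = 0.003506 (lagging)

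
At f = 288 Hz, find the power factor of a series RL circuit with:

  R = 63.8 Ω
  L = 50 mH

Step 1 — Angular frequency: ω = 2π·f = 2π·288 = 1810 rad/s.
Step 2 — Component impedances:
  R: Z = R = 63.8 Ω
  L: Z = jωL = j·1810·0.05 = 0 + j90.48 Ω
Step 3 — Series combination: Z_total = R + L = 63.8 + j90.48 Ω = 110.7∠54.8° Ω.
Step 4 — Power factor: PF = cos(φ) = Re(Z)/|Z| = 63.8/110.7 = 0.5763.
Step 5 — Type: Im(Z) = 90.48 ⇒ lagging (phase φ = 54.8°).

PF = 0.5763 (lagging, φ = 54.8°)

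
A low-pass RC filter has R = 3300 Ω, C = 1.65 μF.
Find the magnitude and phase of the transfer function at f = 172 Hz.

Step 1 — Angular frequency: ω = 2π·172 = 1081 rad/s.
Step 2 — Transfer function: H(jω) = 1/(1 + jωRC).
Step 3 — Denominator: 1 + jωRC = 1 + j·1081·3300·1.65e-06 = 1 + j5.884.
Step 4 — H = 0.02807 - j0.1652.
Step 5 — Magnitude: |H| = 0.1675 (-15.5 dB); phase: φ = -80.4°.

|H| = 0.1675 (-15.5 dB), φ = -80.4°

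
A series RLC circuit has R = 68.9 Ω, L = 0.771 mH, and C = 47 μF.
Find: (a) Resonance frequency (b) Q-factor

Step 1 — Resonance condition Im(Z)=0 gives ω₀ = 1/√(LC).
Step 2 — ω₀ = 1/√(0.000771·4.7e-05) = 5253 rad/s.
Step 3 — f₀ = ω₀/(2π) = 836.1 Hz.
Step 4 — Series Q: Q = ω₀L/R = 5253·0.000771/68.9 = 0.05878.

(a) f₀ = 836.1 Hz  (b) Q = 0.05878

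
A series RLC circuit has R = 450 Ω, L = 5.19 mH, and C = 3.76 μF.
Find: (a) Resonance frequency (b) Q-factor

Step 1 — Resonance condition Im(Z)=0 gives ω₀ = 1/√(LC).
Step 2 — ω₀ = 1/√(0.00519·3.76e-06) = 7159 rad/s.
Step 3 — f₀ = ω₀/(2π) = 1139 Hz.
Step 4 — Series Q: Q = ω₀L/R = 7159·0.00519/450 = 0.08256.

(a) f₀ = 1139 Hz  (b) Q = 0.08256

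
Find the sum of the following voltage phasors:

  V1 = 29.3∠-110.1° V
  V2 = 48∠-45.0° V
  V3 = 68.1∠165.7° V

Step 1 — Convert each phasor to rectangular form:
  V1 = 29.3·(cos(-110.1°) + j·sin(-110.1°)) = -10.07 - j27.52 V
  V2 = 48·(cos(-45.0°) + j·sin(-45.0°)) = 33.94 - j33.94 V
  V3 = 68.1·(cos(165.7°) + j·sin(165.7°)) = -65.99 + j16.82 V
Step 2 — Sum components: V_total = -42.12 - j44.64 V.
Step 3 — Convert to polar: |V_total| = 61.37 V, ∠V_total = -133.3°.

V_total = 61.37∠-133.3° V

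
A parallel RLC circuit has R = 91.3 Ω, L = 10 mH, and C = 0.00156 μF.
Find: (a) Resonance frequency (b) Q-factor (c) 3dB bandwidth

Step 1 — Resonance: ω₀ = 1/√(LC) = 1/√(0.01·1.56e-09) = 2.532e+05 rad/s.
Step 2 — f₀ = ω₀/(2π) = 4.03e+04 Hz.
Step 3 — Parallel Q: Q = R/(ω₀L) = 91.3/(2.532e+05·0.01) = 0.03606.
Step 4 — Bandwidth: Δω = ω₀/Q = 7.021e+06 rad/s; BW = Δω/(2π) = 1.117e+06 Hz.

(a) f₀ = 4.03e+04 Hz  (b) Q = 0.03606  (c) BW = 1.117e+06 Hz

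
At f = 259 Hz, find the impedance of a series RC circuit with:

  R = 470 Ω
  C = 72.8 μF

Step 1 — Angular frequency: ω = 2π·f = 2π·259 = 1627 rad/s.
Step 2 — Component impedances:
  R: Z = R = 470 Ω
  C: Z = 1/(jωC) = -j/(ω·C) = 0 - j8.441 Ω
Step 3 — Series combination: Z_total = R + C = 470 - j8.441 Ω = 470.1∠-1.0° Ω.

Z = 470 - j8.441 Ω = 470.1∠-1.0° Ω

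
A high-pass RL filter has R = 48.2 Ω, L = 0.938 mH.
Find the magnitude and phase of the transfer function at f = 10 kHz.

Step 1 — Angular frequency: ω = 2π·1e+04 = 6.283e+04 rad/s.
Step 2 — Transfer function: H(jω) = jωL/(R + jωL).
Step 3 — Numerator jωL = j·58.94; denominator R + jωL = 48.2 + j58.94.
Step 4 — H = 0.5992 + j0.4901.
Step 5 — Magnitude: |H| = 0.7741 (-2.2 dB); phase: φ = 39.3°.

|H| = 0.7741 (-2.2 dB), φ = 39.3°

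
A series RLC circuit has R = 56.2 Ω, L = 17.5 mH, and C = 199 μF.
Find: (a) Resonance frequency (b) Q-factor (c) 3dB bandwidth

Step 1 — Resonance: ω₀ = 1/√(LC) = 1/√(0.0175·0.000199) = 535.9 rad/s.
Step 2 — f₀ = ω₀/(2π) = 85.29 Hz.
Step 3 — Series Q: Q = ω₀L/R = 535.9·0.0175/56.2 = 0.1669.
Step 4 — Bandwidth: Δω = ω₀/Q = 3211 rad/s; BW = Δω/(2π) = 511.1 Hz.

(a) f₀ = 85.29 Hz  (b) Q = 0.1669  (c) BW = 511.1 Hz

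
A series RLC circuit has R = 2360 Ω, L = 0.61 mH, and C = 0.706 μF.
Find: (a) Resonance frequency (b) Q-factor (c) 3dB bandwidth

Step 1 — Resonance condition Im(Z)=0 gives ω₀ = 1/√(LC).
Step 2 — ω₀ = 1/√(0.00061·7.06e-07) = 4.819e+04 rad/s.
Step 3 — f₀ = ω₀/(2π) = 7669 Hz.
Step 4 — Series Q: Q = ω₀L/R = 4.819e+04·0.00061/2360 = 0.01246.
Step 5 — 3dB bandwidth: Δω = ω₀/Q = 3.869e+06 rad/s; BW = Δω/(2π) = 6.157e+05 Hz.

(a) f₀ = 7669 Hz  (b) Q = 0.01246  (c) BW = 6.157e+05 Hz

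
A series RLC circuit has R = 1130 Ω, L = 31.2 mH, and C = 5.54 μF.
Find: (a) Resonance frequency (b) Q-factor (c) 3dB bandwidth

Step 1 — Resonance condition Im(Z)=0 gives ω₀ = 1/√(LC).
Step 2 — ω₀ = 1/√(0.0312·5.54e-06) = 2405 rad/s.
Step 3 — f₀ = ω₀/(2π) = 382.8 Hz.
Step 4 — Series Q: Q = ω₀L/R = 2405·0.0312/1130 = 0.06641.
Step 5 — 3dB bandwidth: Δω = ω₀/Q = 3.622e+04 rad/s; BW = Δω/(2π) = 5764 Hz.

(a) f₀ = 382.8 Hz  (b) Q = 0.06641  (c) BW = 5764 Hz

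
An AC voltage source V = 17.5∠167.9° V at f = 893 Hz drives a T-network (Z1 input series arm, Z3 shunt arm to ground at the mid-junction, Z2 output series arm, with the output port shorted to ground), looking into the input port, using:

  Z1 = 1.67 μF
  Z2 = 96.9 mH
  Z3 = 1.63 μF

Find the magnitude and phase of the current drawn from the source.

Step 1 — Angular frequency: ω = 2π·f = 2π·893 = 5611 rad/s.
Step 2 — Component impedances:
  Z1: Z = 1/(jωC) = -j/(ω·C) = 0 - j106.7 Ω
  Z2: Z = jωL = j·5611·0.0969 = 0 + j543.7 Ω
  Z3: Z = 1/(jωC) = -j/(ω·C) = 0 - j109.3 Ω
Step 3 — With the output port shorted to ground, the output series arm Z2 runs from the junction to ground; the shunt arm Z3 also runs from the junction to ground. They appear in parallel: Z3 || Z2 = 0 - j136.9 Ω.
Step 4 — Series with input arm Z1: Z_in = Z1 + (Z3 || Z2) = 0 - j243.6 Ω = 243.6∠-90.0° Ω.
Step 5 — Source phasor: V = 17.5∠167.9° V = -17.11 + j3.668 V.
Step 6 — Ohm's law: I = V / Z_total = (-17.11 + j3.668) / (0 - j243.6) = -0.01506 - j0.07025 A.
Step 7 — Convert to polar: |I| = 0.07184 A, ∠I = -102.1°.

I = 0.07184∠-102.1° A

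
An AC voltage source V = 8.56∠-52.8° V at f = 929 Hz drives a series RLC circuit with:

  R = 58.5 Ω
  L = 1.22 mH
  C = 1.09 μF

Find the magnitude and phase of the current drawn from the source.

Step 1 — Angular frequency: ω = 2π·f = 2π·929 = 5837 rad/s.
Step 2 — Component impedances:
  R: Z = R = 58.5 Ω
  L: Z = jωL = j·5837·0.00122 = 0 + j7.121 Ω
  C: Z = 1/(jωC) = -j/(ω·C) = 0 - j157.2 Ω
Step 3 — Series combination: Z_total = R + L + C = 58.5 - j150.1 Ω = 161.1∠-68.7° Ω.
Step 4 — Source phasor: V = 8.56∠-52.8° V = 5.175 - j6.818 V.
Step 5 — Ohm's law: I = V / Z_total = (5.175 - j6.818) / (58.5 - j150.1) = 0.05112 + j0.01456 A.
Step 6 — Convert to polar: |I| = 0.05315 A, ∠I = 15.9°.

I = 0.05315∠15.9° A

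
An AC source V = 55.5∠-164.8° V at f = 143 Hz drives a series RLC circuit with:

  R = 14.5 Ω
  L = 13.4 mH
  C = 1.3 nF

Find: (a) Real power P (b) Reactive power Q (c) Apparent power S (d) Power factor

Step 1 — Angular frequency: ω = 2π·f = 2π·143 = 898.5 rad/s.
Step 2 — Component impedances:
  R: Z = R = 14.5 Ω
  L: Z = jωL = j·898.5·0.0134 = 0 + j12.04 Ω
  C: Z = 1/(jωC) = -j/(ω·C) = 0 - j8.561e+05 Ω
Step 3 — Series combination: Z_total = R + L + C = 14.5 - j8.561e+05 Ω = 8.561e+05∠-90.0° Ω.
Step 4 — Source phasor: V = 55.5∠-164.8° V = -53.56 - j14.55 V.
Step 5 — Current: I = V / Z = 1.7e-05 - j6.256e-05 A = 6.483e-05∠-74.8° A.
Step 6 — Complex power: S = V·I* = 6.094e-08 - j0.003598 VA.
Step 7 — Real power: P = Re(S) = 6.094e-08 W.
Step 8 — Reactive power: Q = Im(S) = -0.003598 VAR.
Step 9 — Apparent power: |S| = 0.003598 VA.
Step 10 — Power factor: PF = P/|S| = 1.694e-05 (leading).

(a) P = 6.094e-08 W  (b) Q = -0.003598 VAR  (c) S = 0.003598 VA  (d) PF = 1.694e-05 (leading)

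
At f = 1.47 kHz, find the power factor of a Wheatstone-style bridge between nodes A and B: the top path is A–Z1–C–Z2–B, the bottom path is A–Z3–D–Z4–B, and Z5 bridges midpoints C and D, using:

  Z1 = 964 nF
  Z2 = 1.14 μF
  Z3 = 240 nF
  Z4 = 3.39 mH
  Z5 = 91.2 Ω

Step 1 — Angular frequency: ω = 2π·f = 2π·1470 = 9236 rad/s.
Step 2 — Component impedances:
  Z1: Z = 1/(jωC) = -j/(ω·C) = 0 - j112.3 Ω
  Z2: Z = 1/(jωC) = -j/(ω·C) = 0 - j94.97 Ω
  Z3: Z = 1/(jωC) = -j/(ω·C) = 0 - j451.1 Ω
  Z4: Z = jωL = j·9236·0.00339 = 0 + j31.31 Ω
  Z5: Z = R = 91.2 Ω
Step 3 — Bridge requires nodal analysis (the Z5 bridge couples midpoints C and D, so the two paths cannot be reduced to a simple series/parallel combination). Setting node B to ground and injecting 1 A at node A, the 3-node admittance system at A, C, D solves to V_A = Z_AB = 43.01 - j111.8 Ω = 119.8∠-69.0° Ω.
Step 4 — Power factor: PF = cos(φ) = Re(Z)/|Z| = 43.011/119.78 = 0.3591.
Step 5 — Type: Im(Z) = -111.8 ⇒ leading (phase φ = -69.0°).

PF = 0.3591 (leading, φ = -69.0°)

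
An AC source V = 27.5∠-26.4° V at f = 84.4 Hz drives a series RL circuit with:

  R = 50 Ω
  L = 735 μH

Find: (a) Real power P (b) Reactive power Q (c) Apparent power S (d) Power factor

Step 1 — Angular frequency: ω = 2π·f = 2π·84.4 = 530.3 rad/s.
Step 2 — Component impedances:
  R: Z = R = 50 Ω
  L: Z = jωL = j·530.3·0.000735 = 0 + j0.3898 Ω
Step 3 — Series combination: Z_total = R + L = 50 + j0.3898 Ω = 50∠0.4° Ω.
Step 4 — Source phasor: V = 27.5∠-26.4° V = 24.63 - j12.23 V.
Step 5 — Current: I = V / Z = 0.4907 - j0.2484 A = 0.55∠-26.8° A.
Step 6 — Complex power: S = V·I* = 15.12 + j0.1179 VA.
Step 7 — Real power: P = Re(S) = 15.12 W.
Step 8 — Reactive power: Q = Im(S) = 0.1179 VAR.
Step 9 — Apparent power: |S| = 15.12 VA.
Step 10 — Power factor: PF = P/|S| = 1 (lagging).

(a) P = 15.12 W  (b) Q = 0.1179 VAR  (c) S = 15.12 VA  (d) PF = 1 (lagging)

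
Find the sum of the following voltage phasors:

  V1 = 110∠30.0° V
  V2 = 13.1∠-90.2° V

Step 1 — Convert each phasor to rectangular form:
  V1 = 110·(cos(30.0°) + j·sin(30.0°)) = 95.26 + j55 V
  V2 = 13.1·(cos(-90.2°) + j·sin(-90.2°)) = -0.04573 - j13.1 V
Step 2 — Sum components: V_total = 95.22 + j41.9 V.
Step 3 — Convert to polar: |V_total| = 104 V, ∠V_total = 23.8°.

V_total = 104∠23.8° V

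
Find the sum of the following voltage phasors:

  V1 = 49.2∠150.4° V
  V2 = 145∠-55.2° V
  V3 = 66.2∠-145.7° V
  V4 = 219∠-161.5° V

Step 1 — Convert each phasor to rectangular form:
  V1 = 49.2·(cos(150.4°) + j·sin(150.4°)) = -42.78 + j24.3 V
  V2 = 145·(cos(-55.2°) + j·sin(-55.2°)) = 82.75 - j119.1 V
  V3 = 66.2·(cos(-145.7°) + j·sin(-145.7°)) = -54.69 - j37.31 V
  V4 = 219·(cos(-161.5°) + j·sin(-161.5°)) = -207.7 - j69.49 V
Step 2 — Sum components: V_total = -222.4 - j201.6 V.
Step 3 — Convert to polar: |V_total| = 300.1 V, ∠V_total = -137.8°.

V_total = 300.1∠-137.8° V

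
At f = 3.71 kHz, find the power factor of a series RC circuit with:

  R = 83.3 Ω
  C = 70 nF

Step 1 — Angular frequency: ω = 2π·f = 2π·3710 = 2.331e+04 rad/s.
Step 2 — Component impedances:
  R: Z = R = 83.3 Ω
  C: Z = 1/(jωC) = -j/(ω·C) = 0 - j612.8 Ω
Step 3 — Series combination: Z_total = R + C = 83.3 - j612.8 Ω = 618.5∠-82.3° Ω.
Step 4 — Power factor: PF = cos(φ) = Re(Z)/|Z| = 83.3/618.5 = 0.1347.
Step 5 — Type: Im(Z) = -612.8 ⇒ leading (phase φ = -82.3°).

PF = 0.1347 (leading, φ = -82.3°)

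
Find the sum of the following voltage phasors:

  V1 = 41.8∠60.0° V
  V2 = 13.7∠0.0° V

Step 1 — Convert each phasor to rectangular form:
  V1 = 41.8·(cos(60.0°) + j·sin(60.0°)) = 20.9 + j36.2 V
  V2 = 13.7·(cos(0.0°) + j·sin(0.0°)) = 13.7 V
Step 2 — Sum components: V_total = 34.6 + j36.2 V.
Step 3 — Convert to polar: |V_total| = 50.08 V, ∠V_total = 46.3°.

V_total = 50.08∠46.3° V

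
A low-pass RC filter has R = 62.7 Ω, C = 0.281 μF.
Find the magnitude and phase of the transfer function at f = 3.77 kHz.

Step 1 — Angular frequency: ω = 2π·3770 = 2.369e+04 rad/s.
Step 2 — Transfer function: H(jω) = 1/(1 + jωRC).
Step 3 — Denominator: 1 + jωRC = 1 + j·2.369e+04·62.7·2.81e-07 = 1 + j0.4173.
Step 4 — H = 0.8517 - j0.3554.
Step 5 — Magnitude: |H| = 0.9229 (-0.7 dB); phase: φ = -22.7°.

|H| = 0.9229 (-0.7 dB), φ = -22.7°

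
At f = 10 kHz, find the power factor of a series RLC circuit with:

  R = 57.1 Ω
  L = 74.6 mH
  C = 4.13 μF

Step 1 — Angular frequency: ω = 2π·f = 2π·1e+04 = 6.283e+04 rad/s.
Step 2 — Component impedances:
  R: Z = R = 57.1 Ω
  L: Z = jωL = j·6.283e+04·0.0746 = 0 + j4687 Ω
  C: Z = 1/(jωC) = -j/(ω·C) = 0 - j3.854 Ω
Step 3 — Series combination: Z_total = R + L + C = 57.1 + j4683 Ω = 4684∠89.3° Ω.
Step 4 — Power factor: PF = cos(φ) = Re(Z)/|Z| = 57.1/4684 = 0.01219.
Step 5 — Type: Im(Z) = 4683 ⇒ lagging (phase φ = 89.3°).

PF = 0.01219 (lagging, φ = 89.3°)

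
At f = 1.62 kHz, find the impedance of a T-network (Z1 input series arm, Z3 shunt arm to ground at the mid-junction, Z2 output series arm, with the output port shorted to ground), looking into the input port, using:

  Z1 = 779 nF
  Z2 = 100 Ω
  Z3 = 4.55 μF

Step 1 — Angular frequency: ω = 2π·f = 2π·1620 = 1.018e+04 rad/s.
Step 2 — Component impedances:
  Z1: Z = 1/(jωC) = -j/(ω·C) = 0 - j126.1 Ω
  Z2: Z = R = 100 Ω
  Z3: Z = 1/(jωC) = -j/(ω·C) = 0 - j21.59 Ω
Step 3 — With the output port shorted to ground, the output series arm Z2 runs from the junction to ground; the shunt arm Z3 also runs from the junction to ground. They appear in parallel: Z3 || Z2 = 4.454 - j20.63 Ω.
Step 4 — Series with input arm Z1: Z_in = Z1 + (Z3 || Z2) = 4.454 - j146.7 Ω = 146.8∠-88.3° Ω.

Z = 4.454 - j146.7 Ω = 146.8∠-88.3° Ω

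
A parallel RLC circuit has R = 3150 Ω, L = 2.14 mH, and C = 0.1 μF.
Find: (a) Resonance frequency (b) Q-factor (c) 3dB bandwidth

Step 1 — Resonance: ω₀ = 1/√(LC) = 1/√(0.00214·1e-07) = 6.836e+04 rad/s.
Step 2 — f₀ = ω₀/(2π) = 1.088e+04 Hz.
Step 3 — Parallel Q: Q = R/(ω₀L) = 3150/(6.836e+04·0.00214) = 21.53.
Step 4 — Bandwidth: Δω = ω₀/Q = 3175 rad/s; BW = Δω/(2π) = 505.3 Hz.

(a) f₀ = 1.088e+04 Hz  (b) Q = 21.53  (c) BW = 505.3 Hz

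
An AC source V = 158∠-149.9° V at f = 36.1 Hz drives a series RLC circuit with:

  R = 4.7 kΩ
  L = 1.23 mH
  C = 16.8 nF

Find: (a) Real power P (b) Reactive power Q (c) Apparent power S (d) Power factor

Step 1 — Angular frequency: ω = 2π·f = 2π·36.1 = 226.8 rad/s.
Step 2 — Component impedances:
  R: Z = R = 4700 Ω
  L: Z = jωL = j·226.8·0.00123 = 0 + j0.279 Ω
  C: Z = 1/(jωC) = -j/(ω·C) = 0 - j2.624e+05 Ω
Step 3 — Series combination: Z_total = R + L + C = 4700 - j2.624e+05 Ω = 2.625e+05∠-89.0° Ω.
Step 4 — Source phasor: V = 158∠-149.9° V = -136.7 - j79.24 V.
Step 5 — Current: I = V / Z = 0.0002925 - j0.0005261 A = 0.000602∠-60.9° A.
Step 6 — Complex power: S = V·I* = 0.001703 - j0.0951 VA.
Step 7 — Real power: P = Re(S) = 0.001703 W.
Step 8 — Reactive power: Q = Im(S) = -0.0951 VAR.
Step 9 — Apparent power: |S| = 0.09511 VA.
Step 10 — Power factor: PF = P/|S| = 0.01791 (leading).

(a) P = 0.001703 W  (b) Q = -0.0951 VAR  (c) S = 0.09511 VA  (d) PF = 0.01791 (leading)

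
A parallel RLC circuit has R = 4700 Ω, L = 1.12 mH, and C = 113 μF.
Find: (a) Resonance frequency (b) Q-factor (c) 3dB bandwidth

Step 1 — Resonance: ω₀ = 1/√(LC) = 1/√(0.00112·0.000113) = 2811 rad/s.
Step 2 — f₀ = ω₀/(2π) = 447.4 Hz.
Step 3 — Parallel Q: Q = R/(ω₀L) = 4700/(2811·0.00112) = 1493.
Step 4 — Bandwidth: Δω = ω₀/Q = 1.883 rad/s; BW = Δω/(2π) = 0.2997 Hz.

(a) f₀ = 447.4 Hz  (b) Q = 1493  (c) BW = 0.2997 Hz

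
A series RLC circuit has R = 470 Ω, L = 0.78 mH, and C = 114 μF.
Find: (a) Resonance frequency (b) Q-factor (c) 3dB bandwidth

Step 1 — Resonance condition Im(Z)=0 gives ω₀ = 1/√(LC).
Step 2 — ω₀ = 1/√(0.00078·0.000114) = 3354 rad/s.
Step 3 — f₀ = ω₀/(2π) = 533.7 Hz.
Step 4 — Series Q: Q = ω₀L/R = 3354·0.00078/470 = 0.005565.
Step 5 — 3dB bandwidth: Δω = ω₀/Q = 6.026e+05 rad/s; BW = Δω/(2π) = 9.59e+04 Hz.

(a) f₀ = 533.7 Hz  (b) Q = 0.005565  (c) BW = 9.59e+04 Hz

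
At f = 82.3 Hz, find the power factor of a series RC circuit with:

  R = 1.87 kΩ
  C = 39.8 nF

Step 1 — Angular frequency: ω = 2π·f = 2π·82.3 = 517.1 rad/s.
Step 2 — Component impedances:
  R: Z = R = 1870 Ω
  C: Z = 1/(jωC) = -j/(ω·C) = 0 - j4.859e+04 Ω
Step 3 — Series combination: Z_total = R + C = 1870 - j4.859e+04 Ω = 4.862e+04∠-87.8° Ω.
Step 4 — Power factor: PF = cos(φ) = Re(Z)/|Z| = 1870/4.862e+04 = 0.03846.
Step 5 — Type: Im(Z) = -4.859e+04 ⇒ leading (phase φ = -87.8°).

PF = 0.03846 (leading, φ = -87.8°)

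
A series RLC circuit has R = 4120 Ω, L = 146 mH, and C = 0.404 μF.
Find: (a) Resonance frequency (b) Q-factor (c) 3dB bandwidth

Step 1 — Resonance condition Im(Z)=0 gives ω₀ = 1/√(LC).
Step 2 — ω₀ = 1/√(0.146·4.04e-07) = 4117 rad/s.
Step 3 — f₀ = ω₀/(2π) = 655.3 Hz.
Step 4 — Series Q: Q = ω₀L/R = 4117·0.146/4120 = 0.1459.
Step 5 — 3dB bandwidth: Δω = ω₀/Q = 2.822e+04 rad/s; BW = Δω/(2π) = 4491 Hz.

(a) f₀ = 655.3 Hz  (b) Q = 0.1459  (c) BW = 4491 Hz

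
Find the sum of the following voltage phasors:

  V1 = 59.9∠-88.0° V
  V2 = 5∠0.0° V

Step 1 — Convert each phasor to rectangular form:
  V1 = 59.9·(cos(-88.0°) + j·sin(-88.0°)) = 2.09 - j59.86 V
  V2 = 5·(cos(0.0°) + j·sin(0.0°)) = 5 V
Step 2 — Sum components: V_total = 7.09 - j59.86 V.
Step 3 — Convert to polar: |V_total| = 60.28 V, ∠V_total = -83.2°.

V_total = 60.28∠-83.2° V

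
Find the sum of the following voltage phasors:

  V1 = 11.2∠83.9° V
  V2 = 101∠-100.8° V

Step 1 — Convert each phasor to rectangular form:
  V1 = 11.2·(cos(83.9°) + j·sin(83.9°)) = 1.19 + j11.14 V
  V2 = 101·(cos(-100.8°) + j·sin(-100.8°)) = -18.93 - j99.21 V
Step 2 — Sum components: V_total = -17.74 - j88.07 V.
Step 3 — Convert to polar: |V_total| = 89.84 V, ∠V_total = -101.4°.

V_total = 89.84∠-101.4° V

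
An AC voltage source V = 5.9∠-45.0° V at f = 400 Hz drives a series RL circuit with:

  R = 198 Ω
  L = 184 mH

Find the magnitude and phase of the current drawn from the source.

Step 1 — Angular frequency: ω = 2π·f = 2π·400 = 2513 rad/s.
Step 2 — Component impedances:
  R: Z = R = 198 Ω
  L: Z = jωL = j·2513·0.184 = 0 + j462.4 Ω
Step 3 — Series combination: Z_total = R + L = 198 + j462.4 Ω = 503∠66.8° Ω.
Step 4 — Source phasor: V = 5.9∠-45.0° V = 4.172 - j4.172 V.
Step 5 — Ohm's law: I = V / Z_total = (4.172 - j4.172) / (198 + j462.4) = -0.00436 - j0.01089 A.
Step 6 — Convert to polar: |I| = 0.01173 A, ∠I = -111.8°.

I = 0.01173∠-111.8° A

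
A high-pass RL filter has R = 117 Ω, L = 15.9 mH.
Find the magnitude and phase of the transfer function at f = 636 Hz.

Step 1 — Angular frequency: ω = 2π·636 = 3996 rad/s.
Step 2 — Transfer function: H(jω) = jωL/(R + jωL).
Step 3 — Numerator jωL = j·63.54; denominator R + jωL = 117 + j63.54.
Step 4 — H = 0.2277 + j0.4194.
Step 5 — Magnitude: |H| = 0.4772 (-6.4 dB); phase: φ = 61.5°.

|H| = 0.4772 (-6.4 dB), φ = 61.5°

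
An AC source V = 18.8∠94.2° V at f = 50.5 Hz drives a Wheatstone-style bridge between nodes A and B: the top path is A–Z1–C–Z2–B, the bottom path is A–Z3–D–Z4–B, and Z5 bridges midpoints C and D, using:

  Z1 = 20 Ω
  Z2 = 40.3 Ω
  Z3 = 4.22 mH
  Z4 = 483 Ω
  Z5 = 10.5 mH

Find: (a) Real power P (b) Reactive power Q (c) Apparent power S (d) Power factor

Step 1 — Angular frequency: ω = 2π·f = 2π·50.5 = 317.3 rad/s.
Step 2 — Component impedances:
  Z1: Z = R = 20 Ω
  Z2: Z = R = 40.3 Ω
  Z3: Z = jωL = j·317.3·0.00422 = 0 + j1.339 Ω
  Z4: Z = R = 483 Ω
  Z5: Z = jωL = j·317.3·0.0105 = 0 + j3.332 Ω
Step 3 — Bridge requires nodal analysis (the Z5 bridge couples midpoints C and D, so the two paths cannot be reduced to a simple series/parallel combination). Setting node B to ground and injecting 1 A at node A, the 3-node admittance system at A, C, D solves to V_A = Z_AB = 38.14 + j3.954 Ω = 38.34∠5.9° Ω.
Step 4 — Source phasor: V = 18.8∠94.2° V = -1.377 + j18.75 V.
Step 5 — Current: I = V / Z = 0.01471 + j0.4901 A = 0.4904∠88.3° A.
Step 6 — Complex power: S = V·I* = 9.169 + j0.9506 VA.
Step 7 — Real power: P = Re(S) = 9.169 W.
Step 8 — Reactive power: Q = Im(S) = 0.9506 VAR.
Step 9 — Apparent power: |S| = 9.219 VA.
Step 10 — Power factor: PF = P/|S| = 0.9947 (lagging).

(a) P = 9.169 W  (b) Q = 0.9506 VAR  (c) S = 9.219 VA  (d) PF = 0.9947 (lagging)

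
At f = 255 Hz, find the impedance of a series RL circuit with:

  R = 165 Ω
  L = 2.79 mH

Step 1 — Angular frequency: ω = 2π·f = 2π·255 = 1602 rad/s.
Step 2 — Component impedances:
  R: Z = R = 165 Ω
  L: Z = jωL = j·1602·0.00279 = 0 + j4.47 Ω
Step 3 — Series combination: Z_total = R + L = 165 + j4.47 Ω = 165.1∠1.6° Ω.

Z = 165 + j4.47 Ω = 165.1∠1.6° Ω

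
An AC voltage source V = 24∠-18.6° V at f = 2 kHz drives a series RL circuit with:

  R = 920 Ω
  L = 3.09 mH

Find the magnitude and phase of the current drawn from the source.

Step 1 — Angular frequency: ω = 2π·f = 2π·2000 = 1.257e+04 rad/s.
Step 2 — Component impedances:
  R: Z = R = 920 Ω
  L: Z = jωL = j·1.257e+04·0.00309 = 0 + j38.83 Ω
Step 3 — Series combination: Z_total = R + L = 920 + j38.83 Ω = 920.8∠2.4° Ω.
Step 4 — Source phasor: V = 24∠-18.6° V = 22.75 - j7.655 V.
Step 5 — Ohm's law: I = V / Z_total = (22.75 - j7.655) / (920 + j38.83) = 0.02433 - j0.009348 A.
Step 6 — Convert to polar: |I| = 0.02606 A, ∠I = -21.0°.

I = 0.02606∠-21.0° A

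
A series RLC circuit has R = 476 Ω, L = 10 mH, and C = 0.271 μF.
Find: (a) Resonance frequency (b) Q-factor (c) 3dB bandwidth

Step 1 — Resonance: ω₀ = 1/√(LC) = 1/√(0.01·2.71e-07) = 1.921e+04 rad/s.
Step 2 — f₀ = ω₀/(2π) = 3057 Hz.
Step 3 — Series Q: Q = ω₀L/R = 1.921e+04·0.01/476 = 0.4036.
Step 4 — Bandwidth: Δω = ω₀/Q = 4.76e+04 rad/s; BW = Δω/(2π) = 7576 Hz.

(a) f₀ = 3057 Hz  (b) Q = 0.4036  (c) BW = 7576 Hz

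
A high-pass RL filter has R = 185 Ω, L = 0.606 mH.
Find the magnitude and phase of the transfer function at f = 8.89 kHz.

Step 1 — Angular frequency: ω = 2π·8890 = 5.586e+04 rad/s.
Step 2 — Transfer function: H(jω) = jωL/(R + jωL).
Step 3 — Numerator jωL = j·33.85; denominator R + jωL = 185 + j33.85.
Step 4 — H = 0.03239 + j0.177.
Step 5 — Magnitude: |H| = 0.18 (-14.9 dB); phase: φ = 79.6°.

|H| = 0.18 (-14.9 dB), φ = 79.6°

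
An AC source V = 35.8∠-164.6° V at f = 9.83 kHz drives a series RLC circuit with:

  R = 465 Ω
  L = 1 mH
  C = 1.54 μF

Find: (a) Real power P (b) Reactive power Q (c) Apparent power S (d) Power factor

Step 1 — Angular frequency: ω = 2π·f = 2π·9830 = 6.176e+04 rad/s.
Step 2 — Component impedances:
  R: Z = R = 465 Ω
  L: Z = jωL = j·6.176e+04·0.001 = 0 + j61.76 Ω
  C: Z = 1/(jωC) = -j/(ω·C) = 0 - j10.51 Ω
Step 3 — Series combination: Z_total = R + L + C = 465 + j51.25 Ω = 467.8∠6.3° Ω.
Step 4 — Source phasor: V = 35.8∠-164.6° V = -34.51 - j9.507 V.
Step 5 — Current: I = V / Z = -0.07556 - j0.01212 A = 0.07653∠-170.9° A.
Step 6 — Complex power: S = V·I* = 2.723 + j0.3001 VA.
Step 7 — Real power: P = Re(S) = 2.723 W.
Step 8 — Reactive power: Q = Im(S) = 0.3001 VAR.
Step 9 — Apparent power: |S| = 2.74 VA.
Step 10 — Power factor: PF = P/|S| = 0.994 (lagging).

(a) P = 2.723 W  (b) Q = 0.3001 VAR  (c) S = 2.74 VA  (d) PF = 0.994 (lagging)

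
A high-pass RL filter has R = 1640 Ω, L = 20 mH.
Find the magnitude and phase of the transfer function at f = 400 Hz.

Step 1 — Angular frequency: ω = 2π·400 = 2513 rad/s.
Step 2 — Transfer function: H(jω) = jωL/(R + jωL).
Step 3 — Numerator jωL = j·50.27; denominator R + jωL = 1640 + j50.27.
Step 4 — H = 0.0009385 + j0.03062.
Step 5 — Magnitude: |H| = 0.03064 (-30.3 dB); phase: φ = 88.2°.

|H| = 0.03064 (-30.3 dB), φ = 88.2°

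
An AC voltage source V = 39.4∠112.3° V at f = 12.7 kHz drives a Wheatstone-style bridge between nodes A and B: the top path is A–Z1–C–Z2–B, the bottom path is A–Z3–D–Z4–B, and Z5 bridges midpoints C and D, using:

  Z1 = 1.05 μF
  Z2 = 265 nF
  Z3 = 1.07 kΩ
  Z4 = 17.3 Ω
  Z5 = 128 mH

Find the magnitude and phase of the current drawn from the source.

Step 1 — Angular frequency: ω = 2π·f = 2π·1.27e+04 = 7.98e+04 rad/s.
Step 2 — Component impedances:
  Z1: Z = 1/(jωC) = -j/(ω·C) = 0 - j11.94 Ω
  Z2: Z = 1/(jωC) = -j/(ω·C) = 0 - j47.29 Ω
  Z3: Z = R = 1070 Ω
  Z4: Z = R = 17.3 Ω
  Z5: Z = jωL = j·7.98e+04·0.128 = 0 + j1.021e+04 Ω
Step 3 — Bridge requires nodal analysis (the Z5 bridge couples midpoints C and D, so the two paths cannot be reduced to a simple series/parallel combination). Setting node B to ground and injecting 1 A at node A, the 3-node admittance system at A, C, D solves to V_A = Z_AB = 3.24 - j59.26 Ω = 59.35∠-86.9° Ω.
Step 4 — Source phasor: V = 39.4∠112.3° V = -14.95 + j36.45 V.
Step 5 — Ohm's law: I = V / Z_total = (-14.95 + j36.45) / (3.24 - j59.26) = -0.6271 - j0.218 A.
Step 6 — Convert to polar: |I| = 0.6639 A, ∠I = -160.8°.

I = 0.6639∠-160.8° A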